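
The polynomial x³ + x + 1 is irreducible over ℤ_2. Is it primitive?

Yes

Write f(x) = x³ + x + 1.
|GF(2^3)^×| = 2^3 − 1 = 7. Prime factorization: 7 = 7.
f is primitive ⇔ x has order 7 in GF(2)[x]/(f), i.e. x^(7/q) ≠ 1 for each prime q | 7.
x^(1) mod f = x.
None equal 1, so x has full order 7; f is primitive.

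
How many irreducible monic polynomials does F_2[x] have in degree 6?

9

Gauss's count: N_{2}(6) = (1/6) Σ_{d|6} μ(6/d)·2^d.
Divisors of 6: 1, 2, 3, 6; μ(6/d) for each: 1, -1, -1, 1.
Σ = 2^1 − 2^2 − 2^3 + 2^6 = 54.
N = 54/6 = 9.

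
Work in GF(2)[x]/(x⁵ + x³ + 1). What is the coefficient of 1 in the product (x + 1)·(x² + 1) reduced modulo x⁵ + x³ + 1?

Multiply in GF(2)[x]: (x + 1)·(x² + 1) = x³ + x² + x + 1.
Reduced: x³ + x² + x + 1.

1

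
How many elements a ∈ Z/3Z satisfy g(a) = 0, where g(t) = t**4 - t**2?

3

Evaluate at each of the 3 elements of Z/3Z:
g(0) = 0 → root; g(1) = 0 → root; g(2) = 0 → root.
Roots: {0, 1, 2}.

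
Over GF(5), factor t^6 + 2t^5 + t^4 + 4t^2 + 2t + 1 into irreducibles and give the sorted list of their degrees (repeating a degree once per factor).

1, 2, 3

Write f(t) = t^6 + 2t^5 + t^4 + 4t^2 + 2t + 1.
Roots in GF(5): f(0) = 1; f(1) = 1; f(2) = 0 → root; f(3) = 4; f(4) = 3.
Linear factors from roots: (t + 3).
Complete factorization: f(t) = (t + 3)·(t^2 + 2t + 4)·(t^3 + 2t^2 + t + 3).
Factor degrees with multiplicity: 1 + 2 + 3 = 6.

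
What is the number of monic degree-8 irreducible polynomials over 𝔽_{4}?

8160

x^(4^8) − x is the product of all monic irreducibles of degree dividing 8; Möbius inversion gives N = (1/8) Σ μ(8/d)·4^d.
Divisors of 8: 1, 2, 4, 8; μ(8/d) for each: 0, 0, -1, 1.
Σ = − 4^4 + 4^8 = 65280.
N = 65280/8 = 8160.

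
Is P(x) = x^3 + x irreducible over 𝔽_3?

No

Check for roots in 𝔽_3: P(0) = 0 → root; P(1) = 2; P(2) = 1.
P(0) = 0, so (x) divides P(x); P is reducible.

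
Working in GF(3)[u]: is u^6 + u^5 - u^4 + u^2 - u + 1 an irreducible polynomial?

Write f(u) = u^6 + u^5 - u^4 + u^2 - u + 1.
Check for roots in GF(3): f(0) = 1; f(1) = 2; f(2) = 2.
No roots, so no linear factors.
Monic irreducibles of degree 2 over GF(3): u^2 + 1, u^2 + u - 1, u^2 - u - 1.
None of them divide f (all give nonzero remainder).
Degree-3 irreducible divisors: test the 8 monic irreducibles of degree 3 over GF(3).
None of them divide f (all give nonzero remainder).
No irreducible factor of degree ≤ 3 exists, so f is irreducible over GF(3).

Yes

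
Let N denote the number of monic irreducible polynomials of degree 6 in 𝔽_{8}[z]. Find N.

By the necklace-counting formula, N_8(6) = (1/6) Σ_{d|6} μ(6/d)·8^d.
Divisors of 6: 1, 2, 3, 6; μ(6/d) for each: 1, -1, -1, 1.
Σ = 8^1 − 8^2 − 8^3 + 8^6 = 261576.
N = 261576/6 = 43596.

43596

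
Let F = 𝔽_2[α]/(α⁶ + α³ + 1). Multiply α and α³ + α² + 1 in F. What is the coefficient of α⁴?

1

Multiply in 𝔽_2[α]: (α)·(α³ + α² + 1) = α⁴ + α³ + α.
Reduced: α⁴ + α³ + α.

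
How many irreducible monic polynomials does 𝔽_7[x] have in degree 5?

3360

x^(7^5) − x is the product of all monic irreducibles of degree dividing 5; Möbius inversion gives N = (1/5) Σ μ(5/d)·7^d.
Divisors of 5: 1, 5; μ(5/d) for each: -1, 1.
Σ = − 7^1 + 7^5 = 16800.
N = 16800/5 = 3360.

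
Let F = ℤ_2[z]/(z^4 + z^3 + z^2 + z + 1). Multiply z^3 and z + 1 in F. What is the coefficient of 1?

1

Multiply in ℤ_2[z]: (z^3)·(z + 1) = z^4 + z^3.
Reduce using z^4 ≡ z^3 + z^2 + z + 1 (mod z^4 + z^3 + z^2 + z + 1).
Reduced: z^2 + z + 1.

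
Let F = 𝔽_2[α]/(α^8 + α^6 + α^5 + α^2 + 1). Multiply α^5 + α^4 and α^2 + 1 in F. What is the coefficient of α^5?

Multiply in 𝔽_2[α]: (α^5 + α^4)·(α^2 + 1) = α^7 + α^6 + α^5 + α^4.
Reduced: α^7 + α^6 + α^5 + α^4.

1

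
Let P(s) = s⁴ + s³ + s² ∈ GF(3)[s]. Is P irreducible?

Check for roots in GF(3): P(0) = 0 → root; P(1) = 0 → root; P(2) = 1.
P(0) = 0, so (s) divides P(s); P is reducible.

No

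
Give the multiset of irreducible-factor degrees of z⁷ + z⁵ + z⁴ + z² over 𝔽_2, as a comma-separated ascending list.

1, 1, 1, 1, 1, 2

Write f(z) = z⁷ + z⁵ + z⁴ + z².
Roots in 𝔽_2: f(0) = 0 → root; f(1) = 0 → root.
Linear factors from roots: (z), (z + 1).
Complete factorization: f(z) = (z)^2·(z + 1)^3·(z² + z + 1).
Factor degrees with multiplicity: 1 + 1 + 1 + 1 + 1 + 2 = 7.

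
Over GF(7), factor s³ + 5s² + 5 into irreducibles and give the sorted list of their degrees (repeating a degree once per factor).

1, 2

Write f(s) = s³ + 5s² + 5.
Linear factors from roots: (s + 4).
Complete factorization: f(s) = (s + 4)·(s² + s + 3).
Factor degrees with multiplicity: 1 + 2 = 3.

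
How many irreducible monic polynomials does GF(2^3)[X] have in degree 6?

43596

By the necklace-counting formula, N_8(6) = (1/6) Σ_{d|6} μ(6/d)·8^d.
Divisors of 6: 1, 2, 3, 6; μ(6/d) for each: 1, -1, -1, 1.
Σ = 8^1 − 8^2 − 8^3 + 8^6 = 261576.
N = 261576/6 = 43596.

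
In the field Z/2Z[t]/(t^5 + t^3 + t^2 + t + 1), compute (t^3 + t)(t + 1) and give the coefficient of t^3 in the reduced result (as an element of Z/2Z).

Multiply in Z/2Z[t]: (t^3 + t)·(t + 1) = t^4 + t^3 + t^2 + t.
Reduced: t^4 + t^3 + t^2 + t.

1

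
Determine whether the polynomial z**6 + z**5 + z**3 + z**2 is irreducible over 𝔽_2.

No

Write m(z) = z**6 + z**5 + z**3 + z**2.
Check for roots in 𝔽_2: m(0) = 0 → root; m(1) = 0 → root.
m(0) = 0, so (z) divides m(z); m is reducible.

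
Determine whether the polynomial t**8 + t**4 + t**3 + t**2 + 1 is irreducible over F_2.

Write f(t) = t**8 + t**4 + t**3 + t**2 + 1.
Check for roots in F_2: f(0) = 1; f(1) = 1.
No roots, so no linear factors.
Monic irreducibles of degree 2 over GF(2): t**2 + t + 1.
None of them divide f (all give nonzero remainder).
Monic irreducibles of degree 3 over GF(2): t**3 + t + 1, t**3 + t**2 + 1.
None of them divide f (all give nonzero remainder).
Monic irreducibles of degree 4 over GF(2): t**4 + t + 1, t**4 + t**3 + 1, t**4 + t**3 + t**2 + t + 1.
None of them divide f (all give nonzero remainder).
No irreducible factor of degree ≤ 4 exists, so f is irreducible over GF(2).

Yes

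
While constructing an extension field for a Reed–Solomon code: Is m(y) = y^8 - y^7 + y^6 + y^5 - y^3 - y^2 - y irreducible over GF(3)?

No

Check for roots in GF(3): m(0) = 0 → root; m(1) = 2; m(2) = 0 → root.
m(0) = 0, so (y) divides m(y); m is reducible.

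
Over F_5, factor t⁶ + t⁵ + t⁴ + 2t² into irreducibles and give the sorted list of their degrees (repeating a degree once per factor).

Write g(t) = t⁶ + t⁵ + t⁴ + 2t².
Roots in F_5: g(0) = 0 → root; g(1) = 0 → root; g(2) = 0 → root; g(3) = 1; g(4) = 3.
Linear factors from roots: (t), (t - 1), (t - 2).
Complete factorization: g(t) = (t - 2)·(t - 1)·(t)^2·(t² - t + 1).
Factor degrees with multiplicity: 1 + 1 + 1 + 1 + 2 = 6.

1, 1, 1, 1, 2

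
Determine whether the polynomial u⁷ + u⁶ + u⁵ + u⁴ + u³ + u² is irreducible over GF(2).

No

Write f(u) = u⁷ + u⁶ + u⁵ + u⁴ + u³ + u².
Check for roots in GF(2): f(0) = 0 → root; f(1) = 0 → root.
f(0) = 0, so (u) divides f(u); f is reducible.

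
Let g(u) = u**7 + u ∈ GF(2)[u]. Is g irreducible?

Check for roots in GF(2): g(0) = 0 → root; g(1) = 0 → root.
g(0) = 0, so (u) divides g(u); g is reducible.

No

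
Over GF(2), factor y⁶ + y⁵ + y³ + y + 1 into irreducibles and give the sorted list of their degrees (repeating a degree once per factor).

Write h(y) = y⁶ + y⁵ + y³ + y + 1.
Roots in GF(2): h(0) = 1; h(1) = 1.
Complete factorization: h(y) = (y² + y + 1)^3.
Factor degrees with multiplicity: 2 + 2 + 2 = 6.

2, 2, 2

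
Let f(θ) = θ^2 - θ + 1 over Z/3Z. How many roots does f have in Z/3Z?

Evaluate at each of the 3 elements of Z/3Z:
f(0) = 1; f(1) = 1; f(2) = 0 → root.
Roots: {2}.

1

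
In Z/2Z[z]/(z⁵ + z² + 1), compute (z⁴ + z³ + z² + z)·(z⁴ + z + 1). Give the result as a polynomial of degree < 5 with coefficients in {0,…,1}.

z^4 + 1

Multiply in Z/2Z[z]: (z⁴ + z³ + z² + z)·(z⁴ + z + 1) = z⁸ + z⁷ + z⁶ + z.
Reduce using z⁵ ≡ z² + 1 (mod z⁵ + z² + 1).
Reduced: z⁴ + 1.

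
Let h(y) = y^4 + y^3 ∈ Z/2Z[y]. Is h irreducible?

No

Check for roots in Z/2Z: h(0) = 0 → root; h(1) = 0 → root.
h(0) = 0, so (y) divides h(y); h is reducible.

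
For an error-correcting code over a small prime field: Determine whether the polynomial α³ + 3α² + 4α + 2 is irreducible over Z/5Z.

Write m(α) = α³ + 3α² + 4α + 2.
Check for roots in Z/5Z: m(0) = 2; m(1) = 0 → root; m(2) = 0 → root; m(3) = 3; m(4) = 0 → root.
m(1) = 0, so (α − 1) divides m(α); m is reducible.

No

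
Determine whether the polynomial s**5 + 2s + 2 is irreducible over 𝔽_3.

Yes

Write P(s) = s**5 + 2s + 2.
Check for roots in 𝔽_3: P(0) = 2; P(1) = 2; P(2) = 2.
No roots, so no linear factors.
Monic irreducibles of degree 2 over GF(3): s**2 + 1, s**2 + s + 2, s**2 + 2s + 2.
None of them divide P (all give nonzero remainder).
No irreducible factor of degree ≤ 2 exists, so P is irreducible over GF(3).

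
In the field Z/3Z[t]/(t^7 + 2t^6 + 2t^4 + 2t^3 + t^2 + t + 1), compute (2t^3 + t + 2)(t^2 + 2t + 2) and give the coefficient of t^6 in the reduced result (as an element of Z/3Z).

Multiply in Z/3Z[t]: (2t^3 + t + 2)·(t^2 + 2t + 2) = 2t^5 + t^4 + 2t^3 + t^2 + 1.
Reduced: 2t^5 + t^4 + 2t^3 + t^2 + 1.

0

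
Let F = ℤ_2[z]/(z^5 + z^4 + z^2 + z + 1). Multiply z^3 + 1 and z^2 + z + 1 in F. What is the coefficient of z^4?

Multiply in ℤ_2[z]: (z^3 + 1)·(z^2 + z + 1) = z^5 + z^4 + z^3 + z^2 + z + 1.
Reduce using z^5 ≡ z^4 + z^2 + z + 1 (mod z^5 + z^4 + z^2 + z + 1).
Reduced: z^3.

0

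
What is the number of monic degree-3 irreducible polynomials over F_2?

Gauss's count: N_{2}(3) = (1/3) Σ_{d|3} μ(3/d)·2^d.
Divisors of 3: 1, 3; μ(3/d) for each: -1, 1.
Σ = − 2^1 + 2^3 = 6.
N = 6/3 = 2.

2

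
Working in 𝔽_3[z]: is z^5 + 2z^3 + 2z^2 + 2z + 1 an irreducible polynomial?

Write P(z) = z^5 + 2z^3 + 2z^2 + 2z + 1.
Check for roots in 𝔽_3: P(0) = 1; P(1) = 2; P(2) = 1.
No roots, so no linear factors.
Monic irreducibles of degree 2 over GF(3): z^2 + 1, z^2 + z + 2, z^2 + 2z + 2.
None of them divide P (all give nonzero remainder).
No irreducible factor of degree ≤ 2 exists, so P is irreducible over GF(3).

Yes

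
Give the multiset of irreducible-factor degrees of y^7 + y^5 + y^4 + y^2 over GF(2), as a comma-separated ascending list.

Write f(y) = y^7 + y^5 + y^4 + y^2.
Roots in GF(2): f(0) = 0 → root; f(1) = 0 → root.
Linear factors from roots: (y), (y + 1).
Complete factorization: f(y) = (y)^2·(y + 1)^3·(y^2 + y + 1).
Factor degrees with multiplicity: 1 + 1 + 1 + 1 + 1 + 2 = 7.

1, 1, 1, 1, 1, 2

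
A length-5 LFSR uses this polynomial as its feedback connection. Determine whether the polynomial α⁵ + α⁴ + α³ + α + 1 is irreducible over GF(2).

Yes

Write h(α) = α⁵ + α⁴ + α³ + α + 1.
Check for roots in GF(2): h(0) = 1; h(1) = 1.
No roots, so no linear factors.
Monic irreducibles of degree 2 over GF(2): α² + α + 1.
None of them divide h (all give nonzero remainder).
No irreducible factor of degree ≤ 2 exists, so h is irreducible over GF(2).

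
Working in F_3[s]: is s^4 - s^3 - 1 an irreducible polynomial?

Yes

Write h(s) = s^4 - s^3 - 1.
Check for roots in F_3: h(0) = 2; h(1) = 2; h(2) = 1.
No roots, so no linear factors.
Monic irreducibles of degree 2 over GF(3): s^2 + 1, s^2 + s - 1, s^2 - s - 1.
None of them divide h (all give nonzero remainder).
No irreducible factor of degree ≤ 2 exists, so h is irreducible over GF(3).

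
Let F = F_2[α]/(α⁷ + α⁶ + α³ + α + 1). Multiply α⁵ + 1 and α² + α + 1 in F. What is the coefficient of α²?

1

Multiply in F_2[α]: (α⁵ + 1)·(α² + α + 1) = α⁷ + α⁶ + α⁵ + α² + α + 1.
Reduce using α⁷ ≡ α⁶ + α³ + α + 1 (mod α⁷ + α⁶ + α³ + α + 1).
Reduced: α⁵ + α³ + α².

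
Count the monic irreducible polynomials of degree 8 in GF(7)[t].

By the necklace-counting formula, N_7(8) = (1/8) Σ_{d|8} μ(8/d)·7^d.
Divisors of 8: 1, 2, 4, 8; μ(8/d) for each: 0, 0, -1, 1.
Σ = − 7^4 + 7^8 = 5762400.
N = 5762400/8 = 720300.

720300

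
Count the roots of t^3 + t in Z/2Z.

Write f(t) = t^3 + t.
Evaluate at each of the 2 elements of Z/2Z:
f(0) = 0 → root; f(1) = 0 → root.
Roots: {0, 1}.

2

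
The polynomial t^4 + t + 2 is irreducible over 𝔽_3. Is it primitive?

Yes

Write f(t) = t^4 + t + 2.
|GF(3^4)^×| = 3^4 − 1 = 80. Prime factorization: 80 = 2^4·5.
f is primitive ⇔ t has order 80 in GF(3)[t]/(f), i.e. t^(80/q) ≠ 1 for each prime q | 80.
t^(40) mod f = 2.
t^(16) mod f = 2t^3 + t + 2.
None equal 1, so t has full order 80; f is primitive.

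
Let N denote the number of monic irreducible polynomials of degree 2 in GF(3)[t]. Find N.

3

By the necklace-counting formula, N_3(2) = (1/2) Σ_{d|2} μ(2/d)·3^d.
Divisors of 2: 1, 2; μ(2/d) for each: -1, 1.
Σ = − 3^1 + 3^2 = 6.
N = 6/2 = 3.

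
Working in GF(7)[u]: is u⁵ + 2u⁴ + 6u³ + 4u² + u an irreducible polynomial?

No

Write g(u) = u⁵ + 2u⁴ + 6u³ + 4u² + u.
Check for roots in GF(7): g(0) = 0 → root; g(1) = 0 → root; g(2) = 4; g(3) = 4; g(4) = 0 → root; g(5) = 1; g(6) = 5.
g(0) = 0, so (u) divides g(u); g is reducible.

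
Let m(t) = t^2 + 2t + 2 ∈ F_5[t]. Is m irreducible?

No

Check for roots in F_5: m(0) = 2; m(1) = 0 → root; m(2) = 0 → root; m(3) = 2; m(4) = 1.
m(1) = 0, so (t − 1) divides m(t); m is reducible.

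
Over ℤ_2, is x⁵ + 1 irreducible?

Write g(x) = x⁵ + 1.
Check for roots in ℤ_2: g(0) = 1; g(1) = 0 → root.
g(1) = 0, so (x − 1) divides g(x); g is reducible.

No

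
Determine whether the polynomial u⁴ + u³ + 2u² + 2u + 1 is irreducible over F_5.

Write h(u) = u⁴ + u³ + 2u² + 2u + 1.
Check for roots in F_5: h(0) = 1; h(1) = 2; h(2) = 2; h(3) = 3; h(4) = 1.
No roots, so no linear factors.
Degree-2 irreducible divisors: test the 10 monic irreducibles of degree 2 over GF(5).
None of them divide h (all give nonzero remainder).
No irreducible factor of degree ≤ 2 exists, so h is irreducible over GF(5).

Yes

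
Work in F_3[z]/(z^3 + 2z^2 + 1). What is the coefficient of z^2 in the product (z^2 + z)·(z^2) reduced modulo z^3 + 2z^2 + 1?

Multiply in F_3[z]: (z^2 + z)·(z^2) = z^4 + z^3.
Reduce using z^3 ≡ z^2 + 2 (mod z^3 + 2z^2 + 1).
Reduced: 2z^2 + 2z + 1.

2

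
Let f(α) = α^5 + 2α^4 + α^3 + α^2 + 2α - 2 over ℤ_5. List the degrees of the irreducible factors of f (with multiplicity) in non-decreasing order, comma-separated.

1, 1, 1, 2

Roots in ℤ_5: f(0) = 3; f(1) = 0 → root; f(2) = 3; f(3) = 0 → root; f(4) = 2.
Linear factors from roots: (α - 1), (α + 2).
Complete factorization: f(α) = (α + 2)·(α - 1)^2·(α^2 + 2α - 1).
Factor degrees with multiplicity: 1 + 1 + 1 + 2 = 5.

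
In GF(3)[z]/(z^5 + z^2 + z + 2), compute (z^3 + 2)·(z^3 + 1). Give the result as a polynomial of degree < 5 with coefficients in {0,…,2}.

Multiply in GF(3)[z]: (z^3 + 2)·(z^3 + 1) = z^6 + 2.
Reduce using z^5 ≡ 2z^2 + 2z + 1 (mod z^5 + z^2 + z + 2).
Reduced: 2z^3 + 2z^2 + z + 2.

2z^3 + 2z^2 + z + 2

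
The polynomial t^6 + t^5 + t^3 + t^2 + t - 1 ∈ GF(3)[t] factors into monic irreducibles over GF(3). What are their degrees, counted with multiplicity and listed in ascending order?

6

Write f(t) = t^6 + t^5 + t^3 + t^2 + t - 1.
Roots in GF(3): f(0) = 2; f(1) = 1; f(2) = 1.
Complete factorization: f(t) = (t^6 + t^5 + t^3 + t^2 + t - 1).
Factor degrees with multiplicity: 6 = 6.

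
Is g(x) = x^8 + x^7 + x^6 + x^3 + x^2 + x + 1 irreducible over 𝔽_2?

Yes

Check for roots in 𝔽_2: g(0) = 1; g(1) = 1.
No roots, so no linear factors.
Monic irreducibles of degree 2 over GF(2): x^2 + x + 1.
None of them divide g (all give nonzero remainder).
Monic irreducibles of degree 3 over GF(2): x^3 + x + 1, x^3 + x^2 + 1.
None of them divide g (all give nonzero remainder).
Monic irreducibles of degree 4 over GF(2): x^4 + x + 1, x^4 + x^3 + 1, x^4 + x^3 + x^2 + x + 1.
None of them divide g (all give nonzero remainder).
No irreducible factor of degree ≤ 4 exists, so g is irreducible over GF(2).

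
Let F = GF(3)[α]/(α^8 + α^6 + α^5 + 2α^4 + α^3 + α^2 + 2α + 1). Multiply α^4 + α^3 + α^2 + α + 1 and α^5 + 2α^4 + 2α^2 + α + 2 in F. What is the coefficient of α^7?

2

Multiply in GF(3)[α]: (α^4 + α^3 + α^2 + α + 1)·(α^5 + 2α^4 + 2α^2 + α + 2) = α^9 + 2α^6 + α^4 + 2α^3 + 2α^2 + 2.
Reduce using α^8 ≡ 2α^6 + 2α^5 + α^4 + 2α^3 + 2α^2 + α + 2 (mod α^8 + α^6 + α^5 + 2α^4 + α^3 + α^2 + 2α + 1).
Reduced: 2α^7 + α^6 + α^5 + α^3 + 2α + 2.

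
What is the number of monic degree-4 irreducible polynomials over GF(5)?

Gauss's count: N_{5}(4) = (1/4) Σ_{d|4} μ(4/d)·5^d.
Divisors of 4: 1, 2, 4; μ(4/d) for each: 0, -1, 1.
Σ = − 5^2 + 5^4 = 600.
N = 600/4 = 150.

150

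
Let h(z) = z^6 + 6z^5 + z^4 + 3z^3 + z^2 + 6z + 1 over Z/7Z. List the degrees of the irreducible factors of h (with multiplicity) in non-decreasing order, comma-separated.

6

Complete factorization: h(z) = (z^6 + 6z^5 + z^4 + 3z^3 + z^2 + 6z + 1).
Factor degrees with multiplicity: 6 = 6.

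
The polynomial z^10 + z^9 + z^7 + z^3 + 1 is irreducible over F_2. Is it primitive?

Write f(z) = z^10 + z^9 + z^7 + z^3 + 1.
|GF(2^10)^×| = 2^10 − 1 = 1023. Prime factorization: 1023 = 3·11·31.
f is primitive ⇔ z has order 1023 in GF(2)[z]/(f), i.e. z^(1023/q) ≠ 1 for each prime q | 1023.
z^(341) mod f = z^9 + z^8 + z^6 + z^5 + z^3 + z^2 + z.
z^(93) mod f = z^9 + z^8 + z^7 + z^6 + z^5 + 1.
z^(33) mod f = z^9 + z^4 + z^3 + z^2.
None equal 1, so z has full order 1023; f is primitive.

Yes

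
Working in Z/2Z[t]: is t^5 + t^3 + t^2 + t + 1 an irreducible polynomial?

Write g(t) = t^5 + t^3 + t^2 + t + 1.
Check for roots in Z/2Z: g(0) = 1; g(1) = 1.
No roots, so no linear factors.
Monic irreducibles of degree 2 over GF(2): t^2 + t + 1.
None of them divide g (all give nonzero remainder).
No irreducible factor of degree ≤ 2 exists, so g is irreducible over GF(2).

Yes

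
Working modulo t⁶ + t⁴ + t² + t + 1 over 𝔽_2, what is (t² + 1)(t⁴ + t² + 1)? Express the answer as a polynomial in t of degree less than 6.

Multiply in 𝔽_2[t]: (t² + 1)·(t⁴ + t² + 1) = t⁶ + 1.
Reduce using t⁶ ≡ t⁴ + t² + t + 1 (mod t⁶ + t⁴ + t² + t + 1).
Reduced: t⁴ + t² + t.

t^4 + t^2 + t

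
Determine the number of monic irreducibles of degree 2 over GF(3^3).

Gauss's count: N_{27}(2) = (1/2) Σ_{d|2} μ(2/d)·27^d.
Divisors of 2: 1, 2; μ(2/d) for each: -1, 1.
Σ = − 27^1 + 27^2 = 702.
N = 702/2 = 351.

351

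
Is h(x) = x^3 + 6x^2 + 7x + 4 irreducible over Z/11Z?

Check each element of Z/11Z for a root: h(0)=4, h(1)=7, h(2)=6, h(3)=7, h(4)=5, h(5)=6, h(6)=5, h(7)=8, h(8)=10, h(9)=6, h(10)=2.
No roots. A degree-3 polynomial over a field with no linear factor is irreducible.

Yes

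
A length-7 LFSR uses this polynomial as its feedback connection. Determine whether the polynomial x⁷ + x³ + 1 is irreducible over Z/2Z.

Yes

Write g(x) = x⁷ + x³ + 1.
Check for roots in Z/2Z: g(0) = 1; g(1) = 1.
No roots, so no linear factors.
Monic irreducibles of degree 2 over GF(2): x² + x + 1.
None of them divide g (all give nonzero remainder).
Monic irreducibles of degree 3 over GF(2): x³ + x + 1, x³ + x² + 1.
None of them divide g (all give nonzero remainder).
No irreducible factor of degree ≤ 3 exists, so g is irreducible over GF(2).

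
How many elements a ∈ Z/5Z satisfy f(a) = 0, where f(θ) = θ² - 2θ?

2

Evaluate at each of the 5 elements of Z/5Z:
f(0) = 0 → root; f(1) = 4; f(2) = 0 → root; f(3) = 3; f(4) = 3.
Roots: {0, 2}.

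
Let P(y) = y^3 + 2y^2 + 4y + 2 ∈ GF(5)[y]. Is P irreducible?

Check for roots in GF(5): P(0) = 2; P(1) = 4; P(2) = 1; P(3) = 4; P(4) = 4.
No roots. A degree-3 polynomial over a field with no linear factor is irreducible.

Yes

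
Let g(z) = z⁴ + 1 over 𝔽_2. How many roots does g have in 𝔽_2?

Evaluate at each of the 2 elements of 𝔽_2:
g(0) = 1; g(1) = 0 → root.
Roots: {1}.

1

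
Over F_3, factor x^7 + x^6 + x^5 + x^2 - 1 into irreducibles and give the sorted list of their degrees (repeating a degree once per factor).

1, 2, 2, 2

Write f(x) = x^7 + x^6 + x^5 + x^2 - 1.
Roots in F_3: f(0) = 2; f(1) = 0 → root; f(2) = 2.
Linear factors from roots: (x - 1).
Complete factorization: f(x) = (x - 1)·(x^2 + 1)·(x^2 + x - 1)^2.
Factor degrees with multiplicity: 1 + 2 + 2 + 2 = 7.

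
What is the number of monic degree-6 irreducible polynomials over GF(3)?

By the necklace-counting formula, N_3(6) = (1/6) Σ_{d|6} μ(6/d)·3^d.
Divisors of 6: 1, 2, 3, 6; μ(6/d) for each: 1, -1, -1, 1.
Σ = 3^1 − 3^2 − 3^3 + 3^6 = 696.
N = 696/6 = 116.

116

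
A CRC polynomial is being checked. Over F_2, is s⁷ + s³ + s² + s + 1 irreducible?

Write P(s) = s⁷ + s³ + s² + s + 1.
Check for roots in F_2: P(0) = 1; P(1) = 1.
No roots, so no linear factors.
Monic irreducibles of degree 2 over GF(2): s² + s + 1.
None of them divide P (all give nonzero remainder).
Monic irreducibles of degree 3 over GF(2): s³ + s + 1, s³ + s² + 1.
None of them divide P (all give nonzero remainder).
No irreducible factor of degree ≤ 3 exists, so P is irreducible over GF(2).

Yes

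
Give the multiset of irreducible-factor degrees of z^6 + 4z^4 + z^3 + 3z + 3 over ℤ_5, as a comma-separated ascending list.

Write h(z) = z^6 + 4z^4 + z^3 + 3z + 3.
Roots in ℤ_5: h(0) = 3; h(1) = 2; h(2) = 0 → root; h(3) = 2; h(4) = 4.
Linear factors from roots: (z + 3).
Complete factorization: h(z) = (z + 3)^2·(z^2 + 2z + 3)·(z^2 + 2z + 4).
Factor degrees with multiplicity: 1 + 1 + 2 + 2 = 6.

1, 1, 2, 2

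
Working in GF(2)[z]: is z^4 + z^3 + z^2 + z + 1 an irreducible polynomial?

Yes

Write m(z) = z^4 + z^3 + z^2 + z + 1.
Check for roots in GF(2): m(0) = 1; m(1) = 1.
No roots, so no linear factors.
Monic irreducibles of degree 2 over GF(2): z^2 + z + 1.
None of them divide m (all give nonzero remainder).
No irreducible factor of degree ≤ 2 exists, so m is irreducible over GF(2).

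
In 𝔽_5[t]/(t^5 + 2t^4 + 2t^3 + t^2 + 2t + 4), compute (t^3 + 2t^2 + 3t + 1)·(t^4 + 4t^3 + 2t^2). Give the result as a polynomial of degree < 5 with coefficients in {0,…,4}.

Multiply in 𝔽_5[t]: (t^3 + 2t^2 + 3t + 1)·(t^4 + 4t^3 + 2t^2) = t^7 + t^6 + 3t^5 + 2t^4 + 2t^2.
Reduce using t^5 ≡ 3t^4 + 3t^3 + 4t^2 + 3t + 1 (mod t^5 + 2t^4 + 2t^3 + t^2 + 2t + 4).
Reduced: 2t^4 + 3t^3 + 2t^2 + 3t + 3.

2t^4 + 3t^3 + 2t^2 + 3t + 3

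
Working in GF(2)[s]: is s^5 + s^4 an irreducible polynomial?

Write g(s) = s^5 + s^4.
Check for roots in GF(2): g(0) = 0 → root; g(1) = 0 → root.
g(0) = 0, so (s) divides g(s); g is reducible.

No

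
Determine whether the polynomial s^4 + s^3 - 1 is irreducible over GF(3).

Write f(s) = s^4 + s^3 - 1.
Check for roots in GF(3): f(0) = 2; f(1) = 1; f(2) = 2.
No roots, so no linear factors.
Monic irreducibles of degree 2 over GF(3): s^2 + 1, s^2 + s - 1, s^2 - s - 1.
None of them divide f (all give nonzero remainder).
No irreducible factor of degree ≤ 2 exists, so f is irreducible over GF(3).

Yes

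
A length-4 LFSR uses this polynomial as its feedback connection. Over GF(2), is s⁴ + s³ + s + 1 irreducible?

No

Write h(s) = s⁴ + s³ + s + 1.
Check for roots in GF(2): h(0) = 1; h(1) = 0 → root.
h(1) = 0, so (s − 1) divides h(s); h is reducible.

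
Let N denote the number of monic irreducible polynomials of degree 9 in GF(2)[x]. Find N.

The number of monic irreducibles of degree 9 over GF(2) is (1/9)·Σ_{d∣9} μ(9/d) 2^d.
Divisors of 9: 1, 3, 9; μ(9/d) for each: 0, -1, 1.
Σ = − 2^3 + 2^9 = 504.
N = 504/9 = 56.

56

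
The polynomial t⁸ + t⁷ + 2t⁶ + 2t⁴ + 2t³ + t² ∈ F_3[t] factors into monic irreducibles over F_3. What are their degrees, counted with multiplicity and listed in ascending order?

Write h(t) = t⁸ + t⁷ + 2t⁶ + 2t⁴ + 2t³ + t².
Roots in F_3: h(0) = 0 → root; h(1) = 0 → root; h(2) = 0 → root.
Linear factors from roots: (t), (t + 2), (t + 1).
Complete factorization: h(t) = (t + 1)·(t + 2)·(t)^2·(t² + 1)·(t² + t + 2).
Factor degrees with multiplicity: 1 + 1 + 1 + 1 + 2 + 2 = 8.

1, 1, 1, 1, 2, 2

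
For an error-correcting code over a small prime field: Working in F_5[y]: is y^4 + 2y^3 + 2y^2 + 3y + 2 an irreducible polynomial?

Write f(y) = y^4 + 2y^3 + 2y^2 + 3y + 2.
Check for roots in F_5: f(0) = 2; f(1) = 0 → root; f(2) = 3; f(3) = 4; f(4) = 0 → root.
f(1) = 0, so (y − 1) divides f(y); f is reducible.

No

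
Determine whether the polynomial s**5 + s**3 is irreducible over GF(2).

Write m(s) = s**5 + s**3.
Check for roots in GF(2): m(0) = 0 → root; m(1) = 0 → root.
m(0) = 0, so (s) divides m(s); m is reducible.

No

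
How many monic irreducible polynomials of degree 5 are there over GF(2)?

The number of monic irreducibles of degree 5 over GF(2) is (1/5)·Σ_{d∣5} μ(5/d) 2^d.
Divisors of 5: 1, 5; μ(5/d) for each: -1, 1.
Σ = − 2^1 + 2^5 = 30.
N = 30/5 = 6.

6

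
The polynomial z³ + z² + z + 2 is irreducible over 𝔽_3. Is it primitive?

No

Write f(z) = z³ + z² + z + 2.
|GF(3^3)^×| = 3^3 − 1 = 26. Prime factorization: 26 = 2·13.
f is primitive ⇔ z has order 26 in GF(3)[z]/(f), i.e. z^(26/q) ≠ 1 for each prime q | 26.
z^(13) mod f = 1
z^(2) mod f = z².
Since z^(13) = 1, the order of z divides 13 < 26; not primitive.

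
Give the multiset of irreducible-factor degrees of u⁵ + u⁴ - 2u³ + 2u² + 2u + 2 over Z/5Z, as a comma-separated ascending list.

Write h(u) = u⁵ + u⁴ - 2u³ + 2u² + 2u + 2.
Roots in Z/5Z: h(0) = 2; h(1) = 1; h(2) = 1; h(3) = 1; h(4) = 4.
Complete factorization: h(u) = (u⁵ + u⁴ - 2u³ + 2u² + 2u + 2).
Factor degrees with multiplicity: 5 = 5.

5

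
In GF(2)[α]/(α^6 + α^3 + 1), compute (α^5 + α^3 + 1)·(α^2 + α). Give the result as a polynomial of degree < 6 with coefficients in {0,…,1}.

α^5 + α^3 + α^2 + 1

Multiply in GF(2)[α]: (α^5 + α^3 + 1)·(α^2 + α) = α^7 + α^6 + α^5 + α^4 + α^2 + α.
Reduce using α^6 ≡ α^3 + 1 (mod α^6 + α^3 + 1).
Reduced: α^5 + α^3 + α^2 + 1.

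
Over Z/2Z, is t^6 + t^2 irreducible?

Write P(t) = t^6 + t^2.
Check for roots in Z/2Z: P(0) = 0 → root; P(1) = 0 → root.
P(0) = 0, so (t) divides P(t); P is reducible.

No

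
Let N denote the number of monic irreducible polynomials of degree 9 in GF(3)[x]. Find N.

Gauss's count: N_{3}(9) = (1/9) Σ_{d|9} μ(9/d)·3^d.
Divisors of 9: 1, 3, 9; μ(9/d) for each: 0, -1, 1.
Σ = − 3^3 + 3^9 = 19656.
N = 19656/9 = 2184.

2184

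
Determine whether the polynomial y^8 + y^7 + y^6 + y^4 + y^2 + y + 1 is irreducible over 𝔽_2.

Yes

Write f(y) = y^8 + y^7 + y^6 + y^4 + y^2 + y + 1.
Check for roots in 𝔽_2: f(0) = 1; f(1) = 1.
No roots, so no linear factors.
Monic irreducibles of degree 2 over GF(2): y^2 + y + 1.
None of them divide f (all give nonzero remainder).
Monic irreducibles of degree 3 over GF(2): y^3 + y + 1, y^3 + y^2 + 1.
None of them divide f (all give nonzero remainder).
Monic irreducibles of degree 4 over GF(2): y^4 + y + 1, y^4 + y^3 + 1, y^4 + y^3 + y^2 + y + 1.
None of them divide f (all give nonzero remainder).
No irreducible factor of degree ≤ 4 exists, so f is irreducible over GF(2).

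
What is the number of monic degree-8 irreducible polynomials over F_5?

48750

The number of monic irreducibles of degree 8 over GF(5) is (1/8)·Σ_{d∣8} μ(8/d) 5^d.
Divisors of 8: 1, 2, 4, 8; μ(8/d) for each: 0, 0, -1, 1.
Σ = − 5^4 + 5^8 = 390000.
N = 390000/8 = 48750.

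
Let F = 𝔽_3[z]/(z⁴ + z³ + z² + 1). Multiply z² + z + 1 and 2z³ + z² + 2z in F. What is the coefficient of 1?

Multiply in 𝔽_3[z]: (z² + z + 1)·(2z³ + z² + 2z) = 2z⁵ + 2z³ + 2z.
Reduce using z⁴ ≡ 2z³ + 2z² + 2 (mod z⁴ + z³ + z² + 1).
Reduced: 2z³ + 2z² + 2.

2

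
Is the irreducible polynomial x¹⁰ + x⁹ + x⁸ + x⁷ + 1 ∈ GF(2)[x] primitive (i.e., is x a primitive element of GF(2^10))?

Write f(x) = x¹⁰ + x⁹ + x⁸ + x⁷ + 1.
|GF(2^10)^×| = 2^10 − 1 = 1023. Prime factorization: 1023 = 3·11·31.
f is primitive ⇔ x has order 1023 in GF(2)[x]/(f), i.e. x^(1023/q) ≠ 1 for each prime q | 1023.
x^(341) mod f = 1
x^(93) mod f = x⁹ + x⁶ + x.
x^(33) mod f = x⁶ + x⁵ + x³ + x + 1.
Since x^(341) = 1, the order of x divides 341 < 1023; not primitive.

No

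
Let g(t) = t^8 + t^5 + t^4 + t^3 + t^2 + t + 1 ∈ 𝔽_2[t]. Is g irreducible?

Check for roots in 𝔽_2: g(0) = 1; g(1) = 1.
No roots, so no linear factors.
Monic irreducibles of degree 2 over GF(2): t^2 + t + 1.
None of them divide g (all give nonzero remainder).
Monic irreducibles of degree 3 over GF(2): t^3 + t + 1, t^3 + t^2 + 1.
None of them divide g (all give nonzero remainder).
Monic irreducibles of degree 4 over GF(2): t^4 + t + 1, t^4 + t^3 + 1, t^4 + t^3 + t^2 + t + 1.
None of them divide g (all give nonzero remainder).
No irreducible factor of degree ≤ 4 exists, so g is irreducible over GF(2).

Yes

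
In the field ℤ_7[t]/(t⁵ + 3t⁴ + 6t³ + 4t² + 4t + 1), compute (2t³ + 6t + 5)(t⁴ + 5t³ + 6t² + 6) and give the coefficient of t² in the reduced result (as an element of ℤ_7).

Multiply in ℤ_7[t]: (2t³ + 6t + 5)·(t⁴ + 5t³ + 6t² + 6) = 2t⁷ + 3t⁶ + 4t⁵ + 3t³ + 2t² + t + 2.
Reduce using t⁵ ≡ 4t⁴ + t³ + 3t² + 3t + 6 (mod t⁵ + 3t⁴ + 6t³ + 4t² + 4t + 1).
Reduced: t³ + t² + 1.

1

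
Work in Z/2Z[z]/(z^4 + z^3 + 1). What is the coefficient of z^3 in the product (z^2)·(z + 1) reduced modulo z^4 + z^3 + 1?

Multiply in Z/2Z[z]: (z^2)·(z + 1) = z^3 + z^2.
Reduced: z^3 + z^2.

1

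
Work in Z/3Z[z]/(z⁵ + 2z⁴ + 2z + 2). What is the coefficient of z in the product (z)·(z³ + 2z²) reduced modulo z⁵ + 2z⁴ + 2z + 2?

Multiply in Z/3Z[z]: (z)·(z³ + 2z²) = z⁴ + 2z³.
Reduced: z⁴ + 2z³.

0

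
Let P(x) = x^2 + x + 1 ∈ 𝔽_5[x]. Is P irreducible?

Yes

Check for roots in 𝔽_5: P(0) = 1; P(1) = 3; P(2) = 2; P(3) = 3; P(4) = 1.
No roots. A degree-2 polynomial over a field with no linear factor is irreducible.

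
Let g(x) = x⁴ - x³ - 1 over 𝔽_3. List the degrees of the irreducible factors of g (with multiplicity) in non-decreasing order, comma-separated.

4

Roots in 𝔽_3: g(0) = 2; g(1) = 2; g(2) = 1.
Complete factorization: g(x) = (x⁴ - x³ - 1).
Factor degrees with multiplicity: 4 = 4.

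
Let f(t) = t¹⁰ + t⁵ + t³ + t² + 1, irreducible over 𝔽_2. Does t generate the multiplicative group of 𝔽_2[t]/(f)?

Yes

|GF(2^10)^×| = 2^10 − 1 = 1023. Prime factorization: 1023 = 3·11·31.
f is primitive ⇔ t has order 1023 in GF(2)[t]/(f), i.e. t^(1023/q) ≠ 1 for each prime q | 1023.
t^(341) mod f = t⁹ + t⁷ + t³ + t + 1.
t^(93) mod f = t⁹ + t⁸ + t⁷ + t⁶ + t⁴ + 1.
t^(33) mod f = t⁷ + t⁵ + t³ + t² + t + 1.
None equal 1, so t has full order 1023; f is primitive.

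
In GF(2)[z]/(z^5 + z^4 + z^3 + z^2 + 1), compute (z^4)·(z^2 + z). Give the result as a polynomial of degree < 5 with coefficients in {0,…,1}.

z^4 + z^3 + z

Multiply in GF(2)[z]: (z^4)·(z^2 + z) = z^6 + z^5.
Reduce using z^5 ≡ z^4 + z^3 + z^2 + 1 (mod z^5 + z^4 + z^3 + z^2 + 1).
Reduced: z^4 + z^3 + z.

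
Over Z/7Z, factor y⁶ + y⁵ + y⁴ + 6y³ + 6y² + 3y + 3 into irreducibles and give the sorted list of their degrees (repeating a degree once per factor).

1, 1, 1, 3

Write h(y) = y⁶ + y⁵ + y⁴ + 6y³ + 6y² + 3y + 3.
Linear factors from roots: (y + 6), (y + 4), (y + 2).
Complete factorization: h(y) = (y + 2)·(y + 4)·(y + 6)·(y³ + 3y² + 5y + 4).
Factor degrees with multiplicity: 1 + 1 + 1 + 3 = 6.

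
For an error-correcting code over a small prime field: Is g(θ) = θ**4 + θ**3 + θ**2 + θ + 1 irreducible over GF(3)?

Check for roots in GF(3): g(0) = 1; g(1) = 2; g(2) = 1.
No roots, so no linear factors.
Monic irreducibles of degree 2 over GF(3): θ**2 + 1, θ**2 + θ + 2, θ**2 + 2θ + 2.
None of them divide g (all give nonzero remainder).
No irreducible factor of degree ≤ 2 exists, so g is irreducible over GF(3).

Yes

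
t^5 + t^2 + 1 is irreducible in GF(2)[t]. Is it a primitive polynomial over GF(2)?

Write f(t) = t^5 + t^2 + 1.
|GF(2^5)^×| = 2^5 − 1 = 31. Prime factorization: 31 = 31.
f is primitive ⇔ t has order 31 in GF(2)[t]/(f), i.e. t^(31/q) ≠ 1 for each prime q | 31.
t^(1) mod f = t.
None equal 1, so t has full order 31; f is primitive.

Yes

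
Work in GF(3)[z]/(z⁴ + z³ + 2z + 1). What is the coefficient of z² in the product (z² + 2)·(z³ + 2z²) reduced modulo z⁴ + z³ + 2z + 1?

Multiply in GF(3)[z]: (z² + 2)·(z³ + 2z²) = z⁵ + 2z⁴ + 2z³ + z².
Reduce using z⁴ ≡ 2z³ + z + 2 (mod z⁴ + z³ + 2z + 1).
Reduced: z³ + 2z² + 2.

2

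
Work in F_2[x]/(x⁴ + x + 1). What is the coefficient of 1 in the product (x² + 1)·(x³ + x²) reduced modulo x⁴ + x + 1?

1

Multiply in F_2[x]: (x² + 1)·(x³ + x²) = x⁵ + x⁴ + x³ + x².
Reduce using x⁴ ≡ x + 1 (mod x⁴ + x + 1).
Reduced: x³ + 1.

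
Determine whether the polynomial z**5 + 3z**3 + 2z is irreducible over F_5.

No

Write h(z) = z**5 + 3z**3 + 2z.
Check for roots in F_5: h(0) = 0 → root; h(1) = 1; h(2) = 0 → root; h(3) = 0 → root; h(4) = 4.
h(0) = 0, so (z) divides h(z); h is reducible.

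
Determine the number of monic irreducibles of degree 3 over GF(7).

112

Gauss's count: N_{7}(3) = (1/3) Σ_{d|3} μ(3/d)·7^d.
Divisors of 3: 1, 3; μ(3/d) for each: -1, 1.
Σ = − 7^1 + 7^3 = 336.
N = 336/3 = 112.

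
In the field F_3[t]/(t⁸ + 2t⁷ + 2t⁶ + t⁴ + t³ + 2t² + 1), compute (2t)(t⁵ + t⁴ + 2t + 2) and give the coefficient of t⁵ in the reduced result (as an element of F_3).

2

Multiply in F_3[t]: (2t)·(t⁵ + t⁴ + 2t + 2) = 2t⁶ + 2t⁵ + t² + t.
Reduced: 2t⁶ + 2t⁵ + t² + t.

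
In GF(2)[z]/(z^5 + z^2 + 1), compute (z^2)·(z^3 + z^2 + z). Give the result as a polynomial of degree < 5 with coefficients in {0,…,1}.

z^4 + z^3 + z^2 + 1

Multiply in GF(2)[z]: (z^2)·(z^3 + z^2 + z) = z^5 + z^4 + z^3.
Reduce using z^5 ≡ z^2 + 1 (mod z^5 + z^2 + 1).
Reduced: z^4 + z^3 + z^2 + 1.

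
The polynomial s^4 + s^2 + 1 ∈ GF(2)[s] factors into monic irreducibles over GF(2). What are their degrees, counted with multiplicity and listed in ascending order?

2, 2

Write f(s) = s^4 + s^2 + 1.
Roots in GF(2): f(0) = 1; f(1) = 1.
Complete factorization: f(s) = (s^2 + s + 1)^2.
Factor degrees with multiplicity: 2 + 2 = 4.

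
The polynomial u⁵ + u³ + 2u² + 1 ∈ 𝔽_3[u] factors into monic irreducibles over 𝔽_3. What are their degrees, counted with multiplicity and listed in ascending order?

Write f(u) = u⁵ + u³ + 2u² + 1.
Roots in 𝔽_3: f(0) = 1; f(1) = 2; f(2) = 1.
Complete factorization: f(u) = (u⁵ + u³ + 2u² + 1).
Factor degrees with multiplicity: 5 = 5.

5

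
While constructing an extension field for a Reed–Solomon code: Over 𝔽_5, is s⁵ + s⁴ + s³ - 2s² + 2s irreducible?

Write g(s) = s⁵ + s⁴ + s³ - 2s² + 2s.
Check for roots in 𝔽_5: g(0) = 0 → root; g(1) = 3; g(2) = 2; g(3) = 4; g(4) = 0 → root.
g(0) = 0, so (s) divides g(s); g is reducible.

No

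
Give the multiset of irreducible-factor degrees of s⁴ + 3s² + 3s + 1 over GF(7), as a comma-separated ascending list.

1, 3

Write f(s) = s⁴ + 3s² + 3s + 1.
Linear factors from roots: (s + 5).
Complete factorization: f(s) = (s + 5)·(s³ + 2s² + 3).
Factor degrees with multiplicity: 1 + 3 = 4.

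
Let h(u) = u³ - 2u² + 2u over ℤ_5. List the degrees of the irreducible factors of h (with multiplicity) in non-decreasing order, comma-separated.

Roots in ℤ_5: h(0) = 0 → root; h(1) = 1; h(2) = 4; h(3) = 0 → root; h(4) = 0 → root.
Linear factors from roots: (u), (u + 2), (u + 1).
Complete factorization: h(u) = (u)·(u + 1)·(u + 2).
Factor degrees with multiplicity: 1 + 1 + 1 = 3.

1, 1, 1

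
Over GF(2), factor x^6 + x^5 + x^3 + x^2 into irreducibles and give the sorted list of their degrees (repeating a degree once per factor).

Write g(x) = x^6 + x^5 + x^3 + x^2.
Roots in GF(2): g(0) = 0 → root; g(1) = 0 → root.
Linear factors from roots: (x), (x + 1).
Complete factorization: g(x) = (x)^2·(x + 1)^2·(x^2 + x + 1).
Factor degrees with multiplicity: 1 + 1 + 1 + 1 + 2 = 6.

1, 1, 1, 1, 2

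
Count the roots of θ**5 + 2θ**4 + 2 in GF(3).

1

Write h(θ) = θ**5 + 2θ**4 + 2.
Evaluate at each of the 3 elements of GF(3):
h(0) = 2; h(1) = 2; h(2) = 0 → root.
Roots: {2}.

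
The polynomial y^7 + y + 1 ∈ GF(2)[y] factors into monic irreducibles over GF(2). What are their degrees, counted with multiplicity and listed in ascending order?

Write h(y) = y^7 + y + 1.
Roots in GF(2): h(0) = 1; h(1) = 1.
Complete factorization: h(y) = (y^7 + y + 1).
Factor degrees with multiplicity: 7 = 7.

7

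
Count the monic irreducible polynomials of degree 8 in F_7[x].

The number of monic irreducibles of degree 8 over GF(7) is (1/8)·Σ_{d∣8} μ(8/d) 7^d.
Divisors of 8: 1, 2, 4, 8; μ(8/d) for each: 0, 0, -1, 1.
Σ = − 7^4 + 7^8 = 5762400.
N = 5762400/8 = 720300.

720300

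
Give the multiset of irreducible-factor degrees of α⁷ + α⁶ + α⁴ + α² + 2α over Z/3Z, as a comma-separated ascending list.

Write g(α) = α⁷ + α⁶ + α⁴ + α² + 2α.
Roots in Z/3Z: g(0) = 0 → root; g(1) = 0 → root; g(2) = 0 → root.
Linear factors from roots: (α), (α + 2), (α + 1).
Complete factorization: g(α) = (α)·(α + 1)^2·(α + 2)^2·(α² + α + 2).
Factor degrees with multiplicity: 1 + 1 + 1 + 1 + 1 + 2 = 7.

1, 1, 1, 1, 1, 2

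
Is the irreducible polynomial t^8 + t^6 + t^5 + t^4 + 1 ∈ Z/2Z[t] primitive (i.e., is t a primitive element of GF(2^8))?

Yes

Write f(t) = t^8 + t^6 + t^5 + t^4 + 1.
|GF(2^8)^×| = 2^8 − 1 = 255. Prime factorization: 255 = 3·5·17.
f is primitive ⇔ t has order 255 in GF(2)[t]/(f), i.e. t^(255/q) ≠ 1 for each prime q | 255.
t^(85) mod f = t^7 + t^6 + t^4 + t^3 + t + 1.
t^(51) mod f = t^6 + t^3 + t^2 + 1.
t^(15) mod f = t^7 + t^6 + 1.
None equal 1, so t has full order 255; f is primitive.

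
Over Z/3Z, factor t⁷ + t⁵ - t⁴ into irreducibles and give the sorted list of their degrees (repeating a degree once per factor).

1, 1, 1, 1, 1, 2

Write f(t) = t⁷ + t⁵ - t⁴.
Roots in Z/3Z: f(0) = 0 → root; f(1) = 1; f(2) = 0 → root.
Linear factors from roots: (t), (t + 1).
Complete factorization: f(t) = (t + 1)·(t)^4·(t² - t - 1).
Factor degrees with multiplicity: 1 + 1 + 1 + 1 + 1 + 2 = 7.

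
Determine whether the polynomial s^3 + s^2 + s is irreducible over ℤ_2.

No

Write g(s) = s^3 + s^2 + s.
Check for roots in ℤ_2: g(0) = 0 → root; g(1) = 1.
g(0) = 0, so (s) divides g(s); g is reducible.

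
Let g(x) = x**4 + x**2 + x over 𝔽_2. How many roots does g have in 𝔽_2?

1

Evaluate at each of the 2 elements of 𝔽_2:
g(0) = 0 → root; g(1) = 1.
Roots: {0}.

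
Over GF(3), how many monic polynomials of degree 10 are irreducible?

5880

The number of monic irreducibles of degree 10 over GF(3) is (1/10)·Σ_{d∣10} μ(10/d) 3^d.
Divisors of 10: 1, 2, 5, 10; μ(10/d) for each: 1, -1, -1, 1.
Σ = 3^1 − 3^2 − 3^5 + 3^10 = 58800.
N = 58800/10 = 5880.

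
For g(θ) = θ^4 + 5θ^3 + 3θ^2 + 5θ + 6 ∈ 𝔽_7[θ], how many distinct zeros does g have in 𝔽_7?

Evaluate at each of the 7 elements of 𝔽_7:
g(0) = 6; g(1) = 6; g(2) = 0 → root; g(3) = 5; g(4) = 6; g(5) = 5; g(6) = 0 → root.
Roots: {2, 6}.

2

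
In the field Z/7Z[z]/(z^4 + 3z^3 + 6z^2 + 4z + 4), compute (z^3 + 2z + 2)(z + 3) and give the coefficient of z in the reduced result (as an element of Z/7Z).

Multiply in Z/7Z[z]: (z^3 + 2z + 2)·(z + 3) = z^4 + 3z^3 + 2z^2 + z + 6.
Reduce using z^4 ≡ 4z^3 + z^2 + 3z + 3 (mod z^4 + 3z^3 + 6z^2 + 4z + 4).
Reduced: 3z^2 + 4z + 2.

4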